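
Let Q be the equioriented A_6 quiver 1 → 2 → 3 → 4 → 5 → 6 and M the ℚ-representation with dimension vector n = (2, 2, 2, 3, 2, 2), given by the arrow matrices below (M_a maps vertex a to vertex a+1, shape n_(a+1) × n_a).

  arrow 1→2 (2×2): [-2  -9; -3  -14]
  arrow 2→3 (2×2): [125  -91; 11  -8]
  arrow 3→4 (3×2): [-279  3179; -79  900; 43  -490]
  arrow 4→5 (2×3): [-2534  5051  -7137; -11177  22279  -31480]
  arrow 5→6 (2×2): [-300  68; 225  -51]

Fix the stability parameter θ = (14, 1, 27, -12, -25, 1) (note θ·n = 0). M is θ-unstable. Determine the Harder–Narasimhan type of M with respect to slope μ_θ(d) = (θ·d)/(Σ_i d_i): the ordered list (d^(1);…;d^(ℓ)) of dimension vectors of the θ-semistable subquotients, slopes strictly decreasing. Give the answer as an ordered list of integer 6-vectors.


Barcode: M ≅ I[1,5], I[1,6], I[4,4], I[6,6]. HN layers by μ_θ (2 steps, strictly decreasing):
  μ^(1)=1; μ^(2)=-12

((2, 2, 2, 2, 2, 2); (0, 0, 0, 1, 0, 0))


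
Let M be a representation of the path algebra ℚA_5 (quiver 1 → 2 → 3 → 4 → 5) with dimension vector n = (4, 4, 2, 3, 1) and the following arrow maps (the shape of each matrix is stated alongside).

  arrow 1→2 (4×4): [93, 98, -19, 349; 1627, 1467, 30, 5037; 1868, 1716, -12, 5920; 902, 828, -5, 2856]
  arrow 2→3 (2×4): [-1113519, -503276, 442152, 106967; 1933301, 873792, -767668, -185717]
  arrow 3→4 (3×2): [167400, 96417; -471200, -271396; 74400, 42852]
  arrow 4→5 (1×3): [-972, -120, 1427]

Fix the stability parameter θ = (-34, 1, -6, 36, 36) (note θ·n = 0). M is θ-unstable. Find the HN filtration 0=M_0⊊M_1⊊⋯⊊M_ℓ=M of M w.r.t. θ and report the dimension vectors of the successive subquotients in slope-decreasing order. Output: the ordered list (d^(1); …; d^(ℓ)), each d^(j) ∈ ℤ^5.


Barcode: M ≅ I[1,2]^2, I[1,3], I[1,4], I[4,4], I[4,5]. HN layers by μ_θ (4 steps, strictly decreasing):
  μ^(1)=36; μ^(2)=1; μ^(3)=-5/2; μ^(4)=-34

((0, 0, 0, 3, 1); (0, 2, 0, 0, 0); (0, 2, 2, 0, 0); (4, 0, 0, 0, 0))


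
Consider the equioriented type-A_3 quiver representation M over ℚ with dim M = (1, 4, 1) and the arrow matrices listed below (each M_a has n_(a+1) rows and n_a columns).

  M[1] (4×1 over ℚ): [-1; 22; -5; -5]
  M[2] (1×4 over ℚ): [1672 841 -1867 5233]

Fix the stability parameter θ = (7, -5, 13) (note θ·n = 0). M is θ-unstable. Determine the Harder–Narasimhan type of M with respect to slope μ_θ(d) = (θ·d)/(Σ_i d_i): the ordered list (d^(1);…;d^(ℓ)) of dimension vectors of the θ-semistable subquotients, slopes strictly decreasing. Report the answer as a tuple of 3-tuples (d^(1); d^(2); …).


Via rank(M_{q-1}∘⋯∘M_p): M ≅ I[1,2], I[2,2]^2, I[2,3].
μ_θ-semistable layers: μ^(1)=13; μ^(2)=1; μ^(3)=-5

((0, 0, 1); (1, 1, 0); (0, 3, 0))


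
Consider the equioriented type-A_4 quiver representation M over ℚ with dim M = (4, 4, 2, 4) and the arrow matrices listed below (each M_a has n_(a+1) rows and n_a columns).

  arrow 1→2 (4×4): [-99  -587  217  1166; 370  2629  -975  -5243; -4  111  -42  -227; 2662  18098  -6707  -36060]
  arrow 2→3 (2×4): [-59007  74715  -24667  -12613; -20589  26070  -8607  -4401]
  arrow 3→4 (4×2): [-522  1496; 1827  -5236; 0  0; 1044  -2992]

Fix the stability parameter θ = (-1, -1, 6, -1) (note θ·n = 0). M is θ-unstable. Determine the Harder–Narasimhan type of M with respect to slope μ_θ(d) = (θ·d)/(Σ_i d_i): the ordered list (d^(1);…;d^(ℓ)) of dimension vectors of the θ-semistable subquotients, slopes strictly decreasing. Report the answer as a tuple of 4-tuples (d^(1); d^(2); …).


Via rank(M_{q-1}∘⋯∘M_p): M ≅ I[1,1], I[1,2], I[1,3], I[1,4], I[2,2], I[4,4]^3.
μ_θ-semistable layers: μ^(1)=6; μ^(2)=5/2; μ^(3)=-1

((0, 0, 1, 0); (0, 0, 1, 1); (4, 4, 0, 3))


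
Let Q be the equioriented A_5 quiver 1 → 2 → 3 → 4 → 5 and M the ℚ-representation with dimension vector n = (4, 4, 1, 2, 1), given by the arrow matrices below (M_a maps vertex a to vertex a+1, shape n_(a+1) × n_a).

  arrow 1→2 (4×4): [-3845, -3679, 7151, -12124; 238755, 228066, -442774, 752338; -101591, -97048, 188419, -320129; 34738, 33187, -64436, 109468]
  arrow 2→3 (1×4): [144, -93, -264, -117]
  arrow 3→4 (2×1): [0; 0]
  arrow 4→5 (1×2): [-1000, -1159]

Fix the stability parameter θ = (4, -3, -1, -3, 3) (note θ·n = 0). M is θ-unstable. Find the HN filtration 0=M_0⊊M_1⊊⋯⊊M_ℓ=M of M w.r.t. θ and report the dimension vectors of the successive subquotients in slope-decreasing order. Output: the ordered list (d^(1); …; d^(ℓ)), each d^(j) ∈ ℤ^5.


Barcode: M ≅ I[1,2]^3, I[1,3], I[4,4], I[4,5]. HN layers by μ_θ (4 steps, strictly decreasing):
  μ^(1)=3; μ^(2)=1/2; μ^(3)=0; μ^(4)=-3

((0, 0, 0, 0, 1); (3, 3, 0, 0, 0); (1, 1, 1, 0, 0); (0, 0, 0, 2, 0))


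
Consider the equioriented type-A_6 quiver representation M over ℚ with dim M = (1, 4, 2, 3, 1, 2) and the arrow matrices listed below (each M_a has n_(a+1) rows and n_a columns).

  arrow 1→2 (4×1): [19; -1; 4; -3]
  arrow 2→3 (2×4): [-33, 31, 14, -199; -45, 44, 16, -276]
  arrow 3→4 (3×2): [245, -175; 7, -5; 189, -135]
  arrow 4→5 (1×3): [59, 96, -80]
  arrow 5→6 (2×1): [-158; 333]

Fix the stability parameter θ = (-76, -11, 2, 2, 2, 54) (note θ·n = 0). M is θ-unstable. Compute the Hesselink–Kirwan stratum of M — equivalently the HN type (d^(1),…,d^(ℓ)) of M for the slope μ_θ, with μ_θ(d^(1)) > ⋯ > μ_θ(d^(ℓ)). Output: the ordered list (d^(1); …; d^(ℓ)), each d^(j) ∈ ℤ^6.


Via rank(M_{q-1}∘⋯∘M_p): M ≅ I[1,3], I[2,2]^2, I[2,6], I[4,4]^2, I[6,6].
μ_θ-semistable layers: μ^(1)=54; μ^(2)=2; μ^(3)=-11; μ^(4)=-76

((0, 0, 0, 0, 0, 2); (0, 0, 2, 3, 1, 0); (0, 4, 0, 0, 0, 0); (1, 0, 0, 0, 0, 0))


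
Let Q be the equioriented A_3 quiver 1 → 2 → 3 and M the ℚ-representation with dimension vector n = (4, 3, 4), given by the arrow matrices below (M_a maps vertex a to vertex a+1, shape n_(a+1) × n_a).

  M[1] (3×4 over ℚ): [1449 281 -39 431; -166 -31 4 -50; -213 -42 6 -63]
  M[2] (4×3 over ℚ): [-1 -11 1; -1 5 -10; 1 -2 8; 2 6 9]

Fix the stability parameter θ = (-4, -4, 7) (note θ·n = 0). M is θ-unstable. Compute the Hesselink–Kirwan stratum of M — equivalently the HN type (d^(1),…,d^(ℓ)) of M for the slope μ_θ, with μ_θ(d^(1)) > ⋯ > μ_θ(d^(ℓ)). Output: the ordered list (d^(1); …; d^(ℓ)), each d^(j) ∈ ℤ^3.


Barcode: M ≅ I[1,1], I[1,3]^3, I[3,3]. HN layers by μ_θ (2 steps, strictly decreasing):
  μ^(1)=7; μ^(2)=-4

((0, 0, 4); (4, 3, 0))


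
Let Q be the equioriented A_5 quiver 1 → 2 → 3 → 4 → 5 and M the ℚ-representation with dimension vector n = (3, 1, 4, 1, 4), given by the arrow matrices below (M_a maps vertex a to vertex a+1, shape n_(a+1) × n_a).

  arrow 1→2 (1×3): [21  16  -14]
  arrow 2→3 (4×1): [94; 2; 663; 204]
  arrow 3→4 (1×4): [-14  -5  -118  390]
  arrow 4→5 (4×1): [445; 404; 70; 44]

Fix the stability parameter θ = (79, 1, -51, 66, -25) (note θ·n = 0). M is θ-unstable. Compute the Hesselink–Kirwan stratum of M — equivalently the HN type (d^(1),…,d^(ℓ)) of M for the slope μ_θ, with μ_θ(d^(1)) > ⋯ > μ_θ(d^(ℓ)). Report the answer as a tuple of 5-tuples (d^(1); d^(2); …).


Interval decomposition of M: I[1,1]^2, I[1,3], I[3,3]^2, I[3,5], I[5,5]^3.
HN type (ℓ=5): μ^(1)=79; μ^(2)=41/2; μ^(3)=29/3; μ^(4)=-25; μ^(5)=-51

((2, 0, 0, 0, 0); (0, 0, 0, 1, 1); (1, 1, 1, 0, 0); (0, 0, 0, 0, 3); (0, 0, 3, 0, 0))


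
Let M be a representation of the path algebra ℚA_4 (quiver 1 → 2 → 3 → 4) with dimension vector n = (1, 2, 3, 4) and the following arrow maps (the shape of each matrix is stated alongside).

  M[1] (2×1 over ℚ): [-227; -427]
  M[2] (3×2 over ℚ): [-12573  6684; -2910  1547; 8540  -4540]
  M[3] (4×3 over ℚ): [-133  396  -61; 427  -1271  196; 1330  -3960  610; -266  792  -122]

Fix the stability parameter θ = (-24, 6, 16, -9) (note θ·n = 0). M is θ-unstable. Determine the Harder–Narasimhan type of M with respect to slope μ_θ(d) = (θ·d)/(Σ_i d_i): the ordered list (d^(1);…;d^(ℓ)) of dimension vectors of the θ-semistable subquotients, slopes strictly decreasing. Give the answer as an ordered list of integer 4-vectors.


Interval decomposition of M: I[1,4], I[2,4], I[3,3], I[4,4]^2.
HN type (ℓ=4): μ^(1)=16; μ^(2)=13/3; μ^(3)=-9; μ^(4)=-24

((0, 0, 1, 0); (0, 2, 2, 2); (0, 0, 0, 2); (1, 0, 0, 0))


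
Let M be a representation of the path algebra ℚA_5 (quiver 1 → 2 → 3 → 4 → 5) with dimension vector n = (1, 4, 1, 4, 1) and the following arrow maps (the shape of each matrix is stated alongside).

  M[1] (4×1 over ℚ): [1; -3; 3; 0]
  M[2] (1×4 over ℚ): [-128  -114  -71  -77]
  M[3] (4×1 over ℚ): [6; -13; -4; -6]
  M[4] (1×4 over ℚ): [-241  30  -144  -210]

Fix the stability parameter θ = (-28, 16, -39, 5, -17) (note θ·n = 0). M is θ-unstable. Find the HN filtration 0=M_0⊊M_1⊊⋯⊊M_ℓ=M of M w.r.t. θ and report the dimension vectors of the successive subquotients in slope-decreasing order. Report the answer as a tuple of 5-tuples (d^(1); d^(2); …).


Barcode: M ≅ I[1,4], I[2,2]^3, I[4,4]^2, I[4,5]. HN layers by μ_θ (5 steps, strictly decreasing):
  μ^(1)=16; μ^(2)=5; μ^(3)=-6; μ^(4)=-23/2; μ^(5)=-28

((0, 3, 0, 0, 0); (0, 0, 0, 3, 0); (0, 0, 0, 1, 1); (0, 1, 1, 0, 0); (1, 0, 0, 0, 0))


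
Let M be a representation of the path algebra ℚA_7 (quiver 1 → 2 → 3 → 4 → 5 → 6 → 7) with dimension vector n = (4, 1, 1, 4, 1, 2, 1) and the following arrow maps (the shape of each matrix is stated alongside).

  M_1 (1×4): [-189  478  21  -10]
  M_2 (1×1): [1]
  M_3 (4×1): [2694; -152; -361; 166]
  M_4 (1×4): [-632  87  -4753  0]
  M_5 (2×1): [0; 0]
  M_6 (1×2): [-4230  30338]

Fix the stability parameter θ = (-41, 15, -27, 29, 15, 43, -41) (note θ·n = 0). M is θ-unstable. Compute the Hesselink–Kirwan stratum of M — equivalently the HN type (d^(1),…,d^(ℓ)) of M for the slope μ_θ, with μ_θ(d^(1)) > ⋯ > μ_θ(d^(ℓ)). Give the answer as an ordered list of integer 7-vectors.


Interval decomposition of M: I[1,1]^3, I[1,5], I[4,4]^3, I[6,6], I[6,7].
HN type (ℓ=6): μ^(1)=43; μ^(2)=29; μ^(3)=22; μ^(4)=1; μ^(5)=-6; μ^(6)=-41

((0, 0, 0, 0, 0, 1, 0); (0, 0, 0, 3, 0, 0, 0); (0, 0, 0, 1, 1, 0, 0); (0, 0, 0, 0, 0, 1, 1); (0, 1, 1, 0, 0, 0, 0); (4, 0, 0, 0, 0, 0, 0))


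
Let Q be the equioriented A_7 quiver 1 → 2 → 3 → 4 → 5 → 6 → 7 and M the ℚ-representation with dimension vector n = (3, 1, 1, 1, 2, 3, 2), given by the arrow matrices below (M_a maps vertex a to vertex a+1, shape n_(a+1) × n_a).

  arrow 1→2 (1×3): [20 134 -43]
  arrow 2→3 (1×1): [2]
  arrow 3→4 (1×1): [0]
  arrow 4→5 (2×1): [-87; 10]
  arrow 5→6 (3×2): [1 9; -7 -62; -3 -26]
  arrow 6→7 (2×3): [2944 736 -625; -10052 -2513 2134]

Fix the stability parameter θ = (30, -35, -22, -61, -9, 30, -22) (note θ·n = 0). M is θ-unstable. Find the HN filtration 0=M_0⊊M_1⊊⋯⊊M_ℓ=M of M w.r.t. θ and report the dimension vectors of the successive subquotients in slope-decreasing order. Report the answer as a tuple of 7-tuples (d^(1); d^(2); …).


Via rank(M_{q-1}∘⋯∘M_p): M ≅ I[1,1]^2, I[1,3], I[4,7], I[5,6], I[6,7].
μ_θ-semistable layers: μ^(1)=30; μ^(2)=4; μ^(3)=-9; μ^(4)=-61

((2, 0, 0, 0, 0, 1, 0); (0, 0, 0, 0, 0, 2, 2); (1, 1, 1, 0, 2, 0, 0); (0, 0, 0, 1, 0, 0, 0))


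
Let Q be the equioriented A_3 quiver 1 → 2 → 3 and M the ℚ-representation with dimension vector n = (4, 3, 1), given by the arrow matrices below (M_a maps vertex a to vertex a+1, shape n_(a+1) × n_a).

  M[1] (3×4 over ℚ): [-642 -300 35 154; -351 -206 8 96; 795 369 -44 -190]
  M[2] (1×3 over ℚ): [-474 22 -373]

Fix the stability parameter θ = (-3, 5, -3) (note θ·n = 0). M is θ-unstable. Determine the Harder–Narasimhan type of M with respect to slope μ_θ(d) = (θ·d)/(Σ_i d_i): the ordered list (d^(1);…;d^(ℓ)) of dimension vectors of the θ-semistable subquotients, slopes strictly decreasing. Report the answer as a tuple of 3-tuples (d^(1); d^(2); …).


Interval decomposition of M: I[1,1], I[1,2]^2, I[1,3].
HN type (ℓ=3): μ^(1)=5; μ^(2)=1; μ^(3)=-3

((0, 2, 0); (0, 1, 1); (4, 0, 0))


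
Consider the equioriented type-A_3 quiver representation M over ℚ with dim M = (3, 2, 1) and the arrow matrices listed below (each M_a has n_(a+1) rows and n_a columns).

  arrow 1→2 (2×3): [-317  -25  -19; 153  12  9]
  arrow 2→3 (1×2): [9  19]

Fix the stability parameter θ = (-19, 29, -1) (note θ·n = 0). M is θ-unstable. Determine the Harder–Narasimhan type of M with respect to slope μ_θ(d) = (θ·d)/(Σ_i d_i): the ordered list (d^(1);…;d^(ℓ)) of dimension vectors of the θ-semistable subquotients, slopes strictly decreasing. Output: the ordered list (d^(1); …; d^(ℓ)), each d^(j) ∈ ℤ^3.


Barcode: M ≅ I[1,1], I[1,2], I[1,3]. HN layers by μ_θ (3 steps, strictly decreasing):
  μ^(1)=29; μ^(2)=14; μ^(3)=-19

((0, 1, 0); (0, 1, 1); (3, 0, 0))


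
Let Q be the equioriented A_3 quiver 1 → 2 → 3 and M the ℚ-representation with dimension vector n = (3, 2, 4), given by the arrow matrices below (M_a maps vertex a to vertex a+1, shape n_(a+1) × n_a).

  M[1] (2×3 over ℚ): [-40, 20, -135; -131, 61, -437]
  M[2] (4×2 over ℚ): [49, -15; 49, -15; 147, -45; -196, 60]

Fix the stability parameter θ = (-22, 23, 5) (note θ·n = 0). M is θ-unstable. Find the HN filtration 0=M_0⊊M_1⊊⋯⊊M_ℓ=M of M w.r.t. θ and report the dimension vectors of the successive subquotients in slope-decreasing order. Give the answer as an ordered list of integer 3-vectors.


Barcode: M ≅ I[1,1], I[1,2], I[1,3], I[3,3]^3. HN layers by μ_θ (4 steps, strictly decreasing):
  μ^(1)=23; μ^(2)=14; μ^(3)=5; μ^(4)=-22

((0, 1, 0); (0, 1, 1); (0, 0, 3); (3, 0, 0))


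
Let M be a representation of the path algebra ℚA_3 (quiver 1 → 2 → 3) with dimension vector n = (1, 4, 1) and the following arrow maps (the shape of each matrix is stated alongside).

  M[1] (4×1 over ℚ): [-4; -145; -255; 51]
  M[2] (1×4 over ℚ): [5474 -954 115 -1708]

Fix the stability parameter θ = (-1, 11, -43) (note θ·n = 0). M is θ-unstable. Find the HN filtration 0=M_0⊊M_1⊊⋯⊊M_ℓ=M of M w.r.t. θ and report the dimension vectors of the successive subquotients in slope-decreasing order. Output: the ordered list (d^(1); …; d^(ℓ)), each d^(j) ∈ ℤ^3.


Via rank(M_{q-1}∘⋯∘M_p): M ≅ I[1,3], I[2,2]^3.
μ_θ-semistable layers: μ^(1)=11; μ^(2)=-11

((0, 3, 0); (1, 1, 1))


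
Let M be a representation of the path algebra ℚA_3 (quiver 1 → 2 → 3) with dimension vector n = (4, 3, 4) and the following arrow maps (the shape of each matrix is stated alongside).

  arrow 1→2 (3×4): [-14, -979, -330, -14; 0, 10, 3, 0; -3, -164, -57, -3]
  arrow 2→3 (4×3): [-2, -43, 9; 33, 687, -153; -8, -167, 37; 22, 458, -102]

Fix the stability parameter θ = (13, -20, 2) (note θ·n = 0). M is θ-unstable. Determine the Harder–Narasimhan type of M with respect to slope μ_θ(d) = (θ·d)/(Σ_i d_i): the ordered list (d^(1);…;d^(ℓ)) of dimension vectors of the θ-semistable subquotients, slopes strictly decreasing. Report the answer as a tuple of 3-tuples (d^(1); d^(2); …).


Interval decomposition of M: I[1,1], I[1,2], I[1,3]^2, I[3,3]^2.
HN type (ℓ=3): μ^(1)=13; μ^(2)=2; μ^(3)=-7/2

((1, 0, 0); (0, 0, 4); (3, 3, 0))


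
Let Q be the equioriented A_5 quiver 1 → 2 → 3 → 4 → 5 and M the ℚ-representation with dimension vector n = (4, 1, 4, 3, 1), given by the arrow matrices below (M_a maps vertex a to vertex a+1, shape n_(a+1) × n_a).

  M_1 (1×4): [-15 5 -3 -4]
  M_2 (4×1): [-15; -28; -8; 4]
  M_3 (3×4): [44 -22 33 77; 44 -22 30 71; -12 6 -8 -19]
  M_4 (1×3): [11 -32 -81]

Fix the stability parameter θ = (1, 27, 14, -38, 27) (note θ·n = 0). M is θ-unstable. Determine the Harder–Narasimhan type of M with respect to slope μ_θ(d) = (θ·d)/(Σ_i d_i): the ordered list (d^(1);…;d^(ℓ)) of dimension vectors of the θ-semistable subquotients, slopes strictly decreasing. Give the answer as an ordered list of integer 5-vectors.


Interval decomposition of M: I[1,1]^3, I[1,3], I[3,3], I[3,4], I[3,5], I[4,4].
HN type (ℓ=6): μ^(1)=27; μ^(2)=41/2; μ^(3)=14; μ^(4)=1; μ^(5)=-12; μ^(6)=-38

((0, 0, 0, 0, 1); (0, 1, 1, 0, 0); (0, 0, 1, 0, 0); (4, 0, 0, 0, 0); (0, 0, 2, 2, 0); (0, 0, 0, 1, 0))


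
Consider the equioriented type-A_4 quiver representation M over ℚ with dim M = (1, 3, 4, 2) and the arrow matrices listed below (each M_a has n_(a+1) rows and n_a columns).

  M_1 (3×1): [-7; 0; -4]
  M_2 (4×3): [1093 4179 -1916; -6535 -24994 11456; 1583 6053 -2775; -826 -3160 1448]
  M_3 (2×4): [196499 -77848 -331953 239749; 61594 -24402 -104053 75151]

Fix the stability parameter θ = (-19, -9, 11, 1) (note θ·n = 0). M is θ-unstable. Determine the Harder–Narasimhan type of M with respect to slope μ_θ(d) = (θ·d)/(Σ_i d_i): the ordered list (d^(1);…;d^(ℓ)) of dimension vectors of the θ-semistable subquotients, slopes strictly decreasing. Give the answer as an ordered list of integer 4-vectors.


Via rank(M_{q-1}∘⋯∘M_p): M ≅ I[1,4], I[2,3], I[2,4], I[3,3].
μ_θ-semistable layers: μ^(1)=11; μ^(2)=6; μ^(3)=-9; μ^(4)=-19

((0, 0, 2, 0); (0, 0, 2, 2); (0, 3, 0, 0); (1, 0, 0, 0))


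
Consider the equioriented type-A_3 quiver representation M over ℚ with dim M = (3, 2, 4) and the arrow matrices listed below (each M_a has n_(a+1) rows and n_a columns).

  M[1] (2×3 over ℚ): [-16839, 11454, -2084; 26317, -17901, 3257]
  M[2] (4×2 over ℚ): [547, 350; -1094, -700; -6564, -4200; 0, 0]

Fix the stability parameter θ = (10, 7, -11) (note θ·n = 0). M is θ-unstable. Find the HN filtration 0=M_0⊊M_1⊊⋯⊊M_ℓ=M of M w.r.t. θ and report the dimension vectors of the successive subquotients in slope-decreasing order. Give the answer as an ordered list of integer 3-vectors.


Interval decomposition of M: I[1,1], I[1,2], I[1,3], I[3,3]^3.
HN type (ℓ=4): μ^(1)=10; μ^(2)=17/2; μ^(3)=2; μ^(4)=-11

((1, 0, 0); (1, 1, 0); (1, 1, 1); (0, 0, 3))


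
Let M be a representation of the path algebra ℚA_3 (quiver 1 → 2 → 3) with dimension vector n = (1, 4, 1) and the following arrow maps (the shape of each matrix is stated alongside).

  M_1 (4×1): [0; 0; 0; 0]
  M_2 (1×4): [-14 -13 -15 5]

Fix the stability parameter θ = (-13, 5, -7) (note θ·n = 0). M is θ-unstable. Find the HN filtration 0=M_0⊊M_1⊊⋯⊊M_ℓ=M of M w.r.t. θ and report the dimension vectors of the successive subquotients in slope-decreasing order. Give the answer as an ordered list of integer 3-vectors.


Barcode: M ≅ I[1,1], I[2,2]^3, I[2,3]. HN layers by μ_θ (3 steps, strictly decreasing):
  μ^(1)=5; μ^(2)=-1; μ^(3)=-13

((0, 3, 0); (0, 1, 1); (1, 0, 0))


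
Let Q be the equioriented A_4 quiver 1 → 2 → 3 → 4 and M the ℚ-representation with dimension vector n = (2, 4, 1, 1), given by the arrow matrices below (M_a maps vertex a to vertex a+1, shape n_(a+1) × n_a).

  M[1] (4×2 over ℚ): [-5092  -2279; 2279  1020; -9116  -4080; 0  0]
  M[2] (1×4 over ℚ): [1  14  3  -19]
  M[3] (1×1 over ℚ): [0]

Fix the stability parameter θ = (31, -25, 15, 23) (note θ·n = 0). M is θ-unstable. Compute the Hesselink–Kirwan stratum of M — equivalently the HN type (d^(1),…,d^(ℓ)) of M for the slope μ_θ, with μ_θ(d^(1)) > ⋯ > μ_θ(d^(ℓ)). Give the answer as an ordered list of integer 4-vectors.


Via rank(M_{q-1}∘⋯∘M_p): M ≅ I[1,2], I[1,3], I[2,2]^2, I[4,4].
μ_θ-semistable layers: μ^(1)=23; μ^(2)=15; μ^(3)=3; μ^(4)=-25

((0, 0, 0, 1); (0, 0, 1, 0); (2, 2, 0, 0); (0, 2, 0, 0))


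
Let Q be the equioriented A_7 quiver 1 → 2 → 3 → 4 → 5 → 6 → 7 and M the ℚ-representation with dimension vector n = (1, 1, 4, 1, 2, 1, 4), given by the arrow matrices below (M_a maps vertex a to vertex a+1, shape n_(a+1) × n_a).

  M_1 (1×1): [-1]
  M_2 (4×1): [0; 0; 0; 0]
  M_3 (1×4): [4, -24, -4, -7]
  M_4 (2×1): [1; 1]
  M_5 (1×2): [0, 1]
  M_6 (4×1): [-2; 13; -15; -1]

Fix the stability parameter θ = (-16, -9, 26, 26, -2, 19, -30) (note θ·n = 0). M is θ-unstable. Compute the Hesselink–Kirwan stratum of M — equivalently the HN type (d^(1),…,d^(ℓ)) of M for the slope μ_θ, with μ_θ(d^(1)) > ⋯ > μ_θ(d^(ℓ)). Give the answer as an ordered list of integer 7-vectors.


Via rank(M_{q-1}∘⋯∘M_p): M ≅ I[1,2], I[3,3]^3, I[3,7], I[5,5], I[7,7]^3.
μ_θ-semistable layers: μ^(1)=26; μ^(2)=39/5; μ^(3)=-2; μ^(4)=-9; μ^(5)=-16; μ^(6)=-30

((0, 0, 3, 0, 0, 0, 0); (0, 0, 1, 1, 1, 1, 1); (0, 0, 0, 0, 1, 0, 0); (0, 1, 0, 0, 0, 0, 0); (1, 0, 0, 0, 0, 0, 0); (0, 0, 0, 0, 0, 0, 3))


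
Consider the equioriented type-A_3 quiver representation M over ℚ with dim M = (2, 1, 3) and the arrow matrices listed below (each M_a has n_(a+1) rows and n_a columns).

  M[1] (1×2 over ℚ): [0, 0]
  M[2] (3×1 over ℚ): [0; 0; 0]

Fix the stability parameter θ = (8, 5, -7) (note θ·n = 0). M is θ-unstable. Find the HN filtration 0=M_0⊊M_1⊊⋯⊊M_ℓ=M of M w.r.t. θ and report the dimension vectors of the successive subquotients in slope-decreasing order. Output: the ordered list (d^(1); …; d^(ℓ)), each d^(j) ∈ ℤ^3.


Barcode: M ≅ I[1,1]^2, I[2,2], I[3,3]^3. HN layers by μ_θ (3 steps, strictly decreasing):
  μ^(1)=8; μ^(2)=5; μ^(3)=-7

((2, 0, 0); (0, 1, 0); (0, 0, 3))


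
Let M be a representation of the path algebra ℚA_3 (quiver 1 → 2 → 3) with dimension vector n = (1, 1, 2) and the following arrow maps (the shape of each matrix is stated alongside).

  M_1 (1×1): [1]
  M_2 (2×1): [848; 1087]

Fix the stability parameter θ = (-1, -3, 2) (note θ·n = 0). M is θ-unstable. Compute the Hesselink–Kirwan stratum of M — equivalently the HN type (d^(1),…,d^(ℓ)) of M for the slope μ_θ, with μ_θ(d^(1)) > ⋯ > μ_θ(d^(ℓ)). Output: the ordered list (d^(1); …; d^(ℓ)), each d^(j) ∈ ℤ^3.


Interval decomposition of M: I[1,3], I[3,3].
HN type (ℓ=2): μ^(1)=2; μ^(2)=-2

((0, 0, 2); (1, 1, 0))


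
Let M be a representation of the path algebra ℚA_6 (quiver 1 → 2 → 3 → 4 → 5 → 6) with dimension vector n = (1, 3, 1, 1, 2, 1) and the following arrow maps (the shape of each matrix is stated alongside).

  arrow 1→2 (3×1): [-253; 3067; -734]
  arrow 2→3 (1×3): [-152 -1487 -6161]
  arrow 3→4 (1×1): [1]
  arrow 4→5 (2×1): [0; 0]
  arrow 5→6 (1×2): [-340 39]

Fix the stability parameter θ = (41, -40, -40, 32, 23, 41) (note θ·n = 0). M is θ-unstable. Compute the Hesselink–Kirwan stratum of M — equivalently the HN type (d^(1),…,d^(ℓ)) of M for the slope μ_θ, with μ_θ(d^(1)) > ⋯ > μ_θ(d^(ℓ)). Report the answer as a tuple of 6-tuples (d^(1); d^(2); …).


Barcode: M ≅ I[1,4], I[2,2]^2, I[5,5], I[5,6]. HN layers by μ_θ (5 steps, strictly decreasing):
  μ^(1)=41; μ^(2)=32; μ^(3)=23; μ^(4)=-13; μ^(5)=-40

((0, 0, 0, 0, 0, 1); (0, 0, 0, 1, 0, 0); (0, 0, 0, 0, 2, 0); (1, 1, 1, 0, 0, 0); (0, 2, 0, 0, 0, 0))


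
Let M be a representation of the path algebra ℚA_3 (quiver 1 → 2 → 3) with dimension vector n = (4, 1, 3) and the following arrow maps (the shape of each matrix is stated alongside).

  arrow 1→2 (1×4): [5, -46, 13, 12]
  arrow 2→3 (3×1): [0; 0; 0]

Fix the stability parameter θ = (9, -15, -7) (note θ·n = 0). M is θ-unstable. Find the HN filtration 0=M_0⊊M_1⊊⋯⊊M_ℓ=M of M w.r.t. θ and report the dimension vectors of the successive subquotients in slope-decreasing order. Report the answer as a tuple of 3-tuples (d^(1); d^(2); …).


Via rank(M_{q-1}∘⋯∘M_p): M ≅ I[1,1]^3, I[1,2], I[3,3]^3.
μ_θ-semistable layers: μ^(1)=9; μ^(2)=-3; μ^(3)=-7

((3, 0, 0); (1, 1, 0); (0, 0, 3))


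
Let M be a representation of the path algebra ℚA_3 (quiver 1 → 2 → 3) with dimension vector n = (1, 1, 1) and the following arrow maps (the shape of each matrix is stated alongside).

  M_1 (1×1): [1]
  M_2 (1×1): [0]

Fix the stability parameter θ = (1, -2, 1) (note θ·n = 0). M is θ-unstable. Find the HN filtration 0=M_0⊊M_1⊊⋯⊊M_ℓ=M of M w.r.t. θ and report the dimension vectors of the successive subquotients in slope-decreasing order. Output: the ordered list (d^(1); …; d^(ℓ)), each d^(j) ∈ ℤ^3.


Interval decomposition of M: I[1,2], I[3,3].
HN type (ℓ=2): μ^(1)=1; μ^(2)=-1/2

((0, 0, 1); (1, 1, 0))


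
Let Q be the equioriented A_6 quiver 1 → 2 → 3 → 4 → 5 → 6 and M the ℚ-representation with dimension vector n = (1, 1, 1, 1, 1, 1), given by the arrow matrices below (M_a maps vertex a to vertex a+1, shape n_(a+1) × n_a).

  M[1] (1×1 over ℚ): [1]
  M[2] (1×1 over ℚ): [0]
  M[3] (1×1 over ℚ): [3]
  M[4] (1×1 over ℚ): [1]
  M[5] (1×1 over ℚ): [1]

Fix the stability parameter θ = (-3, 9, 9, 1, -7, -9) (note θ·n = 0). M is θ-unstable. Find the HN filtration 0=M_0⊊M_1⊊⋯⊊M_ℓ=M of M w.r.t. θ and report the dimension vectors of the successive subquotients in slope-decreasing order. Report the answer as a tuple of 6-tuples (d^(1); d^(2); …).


Interval decomposition of M: I[1,2], I[3,6].
HN type (ℓ=3): μ^(1)=9; μ^(2)=-3/2; μ^(3)=-3

((0, 1, 0, 0, 0, 0); (0, 0, 1, 1, 1, 1); (1, 0, 0, 0, 0, 0))


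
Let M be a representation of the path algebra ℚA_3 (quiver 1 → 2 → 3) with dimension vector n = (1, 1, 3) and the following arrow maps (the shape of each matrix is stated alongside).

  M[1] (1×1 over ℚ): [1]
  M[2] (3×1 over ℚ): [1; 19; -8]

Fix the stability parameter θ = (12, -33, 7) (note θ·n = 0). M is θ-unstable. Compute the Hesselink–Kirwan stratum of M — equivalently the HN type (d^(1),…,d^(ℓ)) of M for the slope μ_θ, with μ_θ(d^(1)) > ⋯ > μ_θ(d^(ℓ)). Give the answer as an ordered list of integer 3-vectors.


Barcode: M ≅ I[1,3], I[3,3]^2. HN layers by μ_θ (2 steps, strictly decreasing):
  μ^(1)=7; μ^(2)=-21/2

((0, 0, 3); (1, 1, 0))


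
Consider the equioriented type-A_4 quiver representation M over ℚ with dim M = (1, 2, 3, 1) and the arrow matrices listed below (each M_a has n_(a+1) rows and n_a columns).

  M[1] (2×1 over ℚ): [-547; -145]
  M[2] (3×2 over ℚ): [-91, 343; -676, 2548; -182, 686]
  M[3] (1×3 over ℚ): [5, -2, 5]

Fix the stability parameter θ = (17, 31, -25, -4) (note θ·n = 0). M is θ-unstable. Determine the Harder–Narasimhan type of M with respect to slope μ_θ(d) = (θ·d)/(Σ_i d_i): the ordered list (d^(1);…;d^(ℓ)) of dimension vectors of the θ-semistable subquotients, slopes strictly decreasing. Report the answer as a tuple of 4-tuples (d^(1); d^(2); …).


Interval decomposition of M: I[1,4], I[2,2], I[3,3]^2.
HN type (ℓ=3): μ^(1)=31; μ^(2)=19/4; μ^(3)=-25

((0, 1, 0, 0); (1, 1, 1, 1); (0, 0, 2, 0))


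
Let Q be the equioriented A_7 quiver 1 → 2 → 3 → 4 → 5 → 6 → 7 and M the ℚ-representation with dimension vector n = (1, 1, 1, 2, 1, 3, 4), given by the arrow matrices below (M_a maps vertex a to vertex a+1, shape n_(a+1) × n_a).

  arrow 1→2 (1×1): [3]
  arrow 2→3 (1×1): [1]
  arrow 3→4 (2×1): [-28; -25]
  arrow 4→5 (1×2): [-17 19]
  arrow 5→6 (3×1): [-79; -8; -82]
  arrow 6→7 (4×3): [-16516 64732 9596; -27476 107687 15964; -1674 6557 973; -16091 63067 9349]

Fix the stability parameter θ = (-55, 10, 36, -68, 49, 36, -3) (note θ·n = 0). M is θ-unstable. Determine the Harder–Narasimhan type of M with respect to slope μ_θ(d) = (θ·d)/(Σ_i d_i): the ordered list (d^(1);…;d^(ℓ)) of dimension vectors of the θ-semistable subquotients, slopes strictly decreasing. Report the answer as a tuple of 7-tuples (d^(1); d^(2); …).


Barcode: M ≅ I[1,7], I[4,4], I[6,7]^2, I[7,7]. HN layers by μ_θ (6 steps, strictly decreasing):
  μ^(1)=82/3; μ^(2)=33/2; μ^(3)=-3; μ^(4)=-22/3; μ^(5)=-55; μ^(6)=-68

((0, 0, 0, 0, 1, 1, 1); (0, 0, 0, 0, 0, 2, 2); (0, 0, 0, 0, 0, 0, 1); (0, 1, 1, 1, 0, 0, 0); (1, 0, 0, 0, 0, 0, 0); (0, 0, 0, 1, 0, 0, 0))


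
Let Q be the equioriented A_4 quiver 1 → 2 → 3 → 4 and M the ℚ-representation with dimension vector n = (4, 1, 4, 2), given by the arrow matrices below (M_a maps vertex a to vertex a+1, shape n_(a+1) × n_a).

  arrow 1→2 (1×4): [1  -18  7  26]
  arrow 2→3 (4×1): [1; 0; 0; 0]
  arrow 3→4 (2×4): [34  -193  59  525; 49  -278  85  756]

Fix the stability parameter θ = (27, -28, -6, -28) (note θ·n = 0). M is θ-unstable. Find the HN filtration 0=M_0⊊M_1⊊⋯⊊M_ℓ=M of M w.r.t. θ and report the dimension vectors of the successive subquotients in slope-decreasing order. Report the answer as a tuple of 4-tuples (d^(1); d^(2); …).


Barcode: M ≅ I[1,1]^3, I[1,4], I[3,3]^2, I[3,4]. HN layers by μ_θ (4 steps, strictly decreasing):
  μ^(1)=27; μ^(2)=-6; μ^(3)=-35/4; μ^(4)=-17

((3, 0, 0, 0); (0, 0, 2, 0); (1, 1, 1, 1); (0, 0, 1, 1))


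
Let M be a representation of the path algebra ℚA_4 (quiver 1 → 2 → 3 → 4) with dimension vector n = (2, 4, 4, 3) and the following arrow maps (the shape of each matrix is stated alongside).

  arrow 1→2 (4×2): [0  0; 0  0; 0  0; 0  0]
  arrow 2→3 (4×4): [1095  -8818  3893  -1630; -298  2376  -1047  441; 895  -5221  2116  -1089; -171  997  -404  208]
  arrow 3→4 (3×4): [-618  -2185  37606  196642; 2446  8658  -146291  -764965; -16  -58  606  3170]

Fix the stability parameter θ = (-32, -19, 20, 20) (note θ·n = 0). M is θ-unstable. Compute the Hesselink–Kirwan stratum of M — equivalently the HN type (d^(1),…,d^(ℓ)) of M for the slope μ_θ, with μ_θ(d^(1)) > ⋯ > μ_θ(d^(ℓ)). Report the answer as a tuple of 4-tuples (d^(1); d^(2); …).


Interval decomposition of M: I[1,1]^2, I[2,3]^2, I[2,4]^2, I[4,4].
HN type (ℓ=3): μ^(1)=20; μ^(2)=-19; μ^(3)=-32

((0, 0, 4, 3); (0, 4, 0, 0); (2, 0, 0, 0))


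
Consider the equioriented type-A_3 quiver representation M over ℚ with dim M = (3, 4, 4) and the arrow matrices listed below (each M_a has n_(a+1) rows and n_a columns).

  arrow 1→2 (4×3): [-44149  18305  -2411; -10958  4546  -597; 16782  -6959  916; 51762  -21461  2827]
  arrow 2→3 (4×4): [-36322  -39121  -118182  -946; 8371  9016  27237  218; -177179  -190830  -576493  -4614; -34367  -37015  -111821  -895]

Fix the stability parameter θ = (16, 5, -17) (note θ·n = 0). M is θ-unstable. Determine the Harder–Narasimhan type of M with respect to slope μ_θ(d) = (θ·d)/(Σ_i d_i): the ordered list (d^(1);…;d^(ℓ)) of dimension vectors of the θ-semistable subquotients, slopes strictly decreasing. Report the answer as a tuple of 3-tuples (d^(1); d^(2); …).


Barcode: M ≅ I[1,3]^3, I[2,2], I[3,3]. HN layers by μ_θ (3 steps, strictly decreasing):
  μ^(1)=5; μ^(2)=4/3; μ^(3)=-17

((0, 1, 0); (3, 3, 3); (0, 0, 1))


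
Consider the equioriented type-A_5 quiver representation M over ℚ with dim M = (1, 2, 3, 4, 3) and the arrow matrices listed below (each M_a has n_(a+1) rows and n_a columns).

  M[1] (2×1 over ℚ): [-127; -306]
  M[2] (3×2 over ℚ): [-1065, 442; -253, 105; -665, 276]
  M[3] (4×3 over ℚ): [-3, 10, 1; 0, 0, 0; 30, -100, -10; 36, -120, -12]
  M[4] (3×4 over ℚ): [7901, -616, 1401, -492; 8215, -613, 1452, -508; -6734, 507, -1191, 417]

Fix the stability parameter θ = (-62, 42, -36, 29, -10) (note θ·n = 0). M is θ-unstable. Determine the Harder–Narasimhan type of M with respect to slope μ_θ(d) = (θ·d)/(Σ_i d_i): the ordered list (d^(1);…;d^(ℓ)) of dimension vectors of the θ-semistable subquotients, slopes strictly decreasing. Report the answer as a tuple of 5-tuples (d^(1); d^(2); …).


Barcode: M ≅ I[1,3], I[2,3], I[3,5], I[4,4], I[4,5]^2. HN layers by μ_θ (5 steps, strictly decreasing):
  μ^(1)=29; μ^(2)=19/2; μ^(3)=3; μ^(4)=-36; μ^(5)=-62

((0, 0, 0, 1, 0); (0, 0, 0, 3, 3); (0, 2, 2, 0, 0); (0, 0, 1, 0, 0); (1, 0, 0, 0, 0))


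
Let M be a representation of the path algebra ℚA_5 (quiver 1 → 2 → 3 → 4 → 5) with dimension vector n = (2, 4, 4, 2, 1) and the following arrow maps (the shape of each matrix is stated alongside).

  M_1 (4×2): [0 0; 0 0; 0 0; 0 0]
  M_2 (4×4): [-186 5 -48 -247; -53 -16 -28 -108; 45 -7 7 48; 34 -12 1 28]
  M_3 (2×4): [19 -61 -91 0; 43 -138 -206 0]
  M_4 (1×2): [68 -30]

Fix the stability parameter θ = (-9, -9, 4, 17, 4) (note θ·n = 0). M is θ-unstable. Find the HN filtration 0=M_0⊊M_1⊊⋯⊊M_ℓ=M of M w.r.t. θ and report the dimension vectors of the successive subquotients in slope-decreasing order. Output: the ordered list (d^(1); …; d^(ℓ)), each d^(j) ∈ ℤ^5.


Via rank(M_{q-1}∘⋯∘M_p): M ≅ I[1,1]^2, I[2,3]^2, I[2,4], I[2,5].
μ_θ-semistable layers: μ^(1)=17; μ^(2)=21/2; μ^(3)=4; μ^(4)=-9

((0, 0, 0, 1, 0); (0, 0, 0, 1, 1); (0, 0, 4, 0, 0); (2, 4, 0, 0, 0))


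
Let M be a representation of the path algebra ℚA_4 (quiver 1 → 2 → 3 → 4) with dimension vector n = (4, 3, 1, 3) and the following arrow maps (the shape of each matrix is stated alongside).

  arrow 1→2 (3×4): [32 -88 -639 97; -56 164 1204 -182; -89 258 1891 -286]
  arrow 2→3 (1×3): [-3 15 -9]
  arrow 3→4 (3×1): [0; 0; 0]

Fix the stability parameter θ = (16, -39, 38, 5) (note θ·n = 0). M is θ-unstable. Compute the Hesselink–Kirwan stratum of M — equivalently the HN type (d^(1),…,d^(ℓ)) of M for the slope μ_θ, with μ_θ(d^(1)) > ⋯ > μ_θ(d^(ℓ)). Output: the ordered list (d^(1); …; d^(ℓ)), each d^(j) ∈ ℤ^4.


Interval decomposition of M: I[1,1], I[1,2]^2, I[1,3], I[4,4]^3.
HN type (ℓ=4): μ^(1)=38; μ^(2)=16; μ^(3)=5; μ^(4)=-23/2

((0, 0, 1, 0); (1, 0, 0, 0); (0, 0, 0, 3); (3, 3, 0, 0))


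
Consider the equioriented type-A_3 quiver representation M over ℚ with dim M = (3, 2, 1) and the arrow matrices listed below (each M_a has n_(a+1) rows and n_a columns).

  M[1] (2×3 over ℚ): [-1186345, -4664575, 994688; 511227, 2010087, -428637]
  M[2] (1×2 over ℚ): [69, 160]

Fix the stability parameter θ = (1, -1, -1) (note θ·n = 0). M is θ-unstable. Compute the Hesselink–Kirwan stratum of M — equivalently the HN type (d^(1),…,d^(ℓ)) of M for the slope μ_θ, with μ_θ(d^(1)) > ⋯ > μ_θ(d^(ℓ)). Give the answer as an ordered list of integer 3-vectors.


Interval decomposition of M: I[1,1], I[1,2], I[1,3].
HN type (ℓ=3): μ^(1)=1; μ^(2)=0; μ^(3)=-1/3

((1, 0, 0); (1, 1, 0); (1, 1, 1))


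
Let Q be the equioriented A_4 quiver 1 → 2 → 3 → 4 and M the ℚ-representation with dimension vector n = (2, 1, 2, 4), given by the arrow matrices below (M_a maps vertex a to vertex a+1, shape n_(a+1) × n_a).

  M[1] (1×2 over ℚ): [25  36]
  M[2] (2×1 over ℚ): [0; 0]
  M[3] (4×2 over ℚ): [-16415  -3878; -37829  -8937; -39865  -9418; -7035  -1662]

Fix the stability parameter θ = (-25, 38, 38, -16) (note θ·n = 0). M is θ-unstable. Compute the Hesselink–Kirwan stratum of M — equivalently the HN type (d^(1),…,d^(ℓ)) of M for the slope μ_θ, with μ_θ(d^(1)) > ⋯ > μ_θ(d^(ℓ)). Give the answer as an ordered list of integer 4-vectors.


Via rank(M_{q-1}∘⋯∘M_p): M ≅ I[1,1], I[1,2], I[3,4]^2, I[4,4]^2.
μ_θ-semistable layers: μ^(1)=38; μ^(2)=11; μ^(3)=-16; μ^(4)=-25

((0, 1, 0, 0); (0, 0, 2, 2); (0, 0, 0, 2); (2, 0, 0, 0))


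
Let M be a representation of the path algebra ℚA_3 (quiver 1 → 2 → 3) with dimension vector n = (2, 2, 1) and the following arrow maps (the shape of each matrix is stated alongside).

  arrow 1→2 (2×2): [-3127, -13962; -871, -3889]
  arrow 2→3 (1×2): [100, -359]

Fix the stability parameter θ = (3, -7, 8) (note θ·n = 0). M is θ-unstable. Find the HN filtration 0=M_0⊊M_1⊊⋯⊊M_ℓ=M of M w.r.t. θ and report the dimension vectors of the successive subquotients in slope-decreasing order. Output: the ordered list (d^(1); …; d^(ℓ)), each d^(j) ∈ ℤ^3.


Barcode: M ≅ I[1,2], I[1,3]. HN layers by μ_θ (2 steps, strictly decreasing):
  μ^(1)=8; μ^(2)=-2

((0, 0, 1); (2, 2, 0))


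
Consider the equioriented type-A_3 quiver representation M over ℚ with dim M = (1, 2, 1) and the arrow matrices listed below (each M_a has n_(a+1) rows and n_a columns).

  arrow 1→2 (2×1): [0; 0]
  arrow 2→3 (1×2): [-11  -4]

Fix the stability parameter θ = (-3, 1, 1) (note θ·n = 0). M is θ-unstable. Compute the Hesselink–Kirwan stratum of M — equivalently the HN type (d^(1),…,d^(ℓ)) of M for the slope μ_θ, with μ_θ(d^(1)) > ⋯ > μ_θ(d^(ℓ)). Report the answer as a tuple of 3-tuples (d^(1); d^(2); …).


Interval decomposition of M: I[1,1], I[2,2], I[2,3].
HN type (ℓ=2): μ^(1)=1; μ^(2)=-3

((0, 2, 1); (1, 0, 0))


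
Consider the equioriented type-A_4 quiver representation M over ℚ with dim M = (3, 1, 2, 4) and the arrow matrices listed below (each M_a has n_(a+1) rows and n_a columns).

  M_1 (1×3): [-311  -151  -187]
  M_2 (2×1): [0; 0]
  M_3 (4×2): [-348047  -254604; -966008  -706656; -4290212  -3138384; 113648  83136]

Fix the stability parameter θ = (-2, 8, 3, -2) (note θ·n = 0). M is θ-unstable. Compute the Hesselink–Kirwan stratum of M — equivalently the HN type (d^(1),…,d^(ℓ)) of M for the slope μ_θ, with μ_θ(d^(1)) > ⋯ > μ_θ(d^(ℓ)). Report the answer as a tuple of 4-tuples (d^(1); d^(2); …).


Via rank(M_{q-1}∘⋯∘M_p): M ≅ I[1,1]^2, I[1,2], I[3,3], I[3,4], I[4,4]^3.
μ_θ-semistable layers: μ^(1)=8; μ^(2)=3; μ^(3)=1/2; μ^(4)=-2

((0, 1, 0, 0); (0, 0, 1, 0); (0, 0, 1, 1); (3, 0, 0, 3))


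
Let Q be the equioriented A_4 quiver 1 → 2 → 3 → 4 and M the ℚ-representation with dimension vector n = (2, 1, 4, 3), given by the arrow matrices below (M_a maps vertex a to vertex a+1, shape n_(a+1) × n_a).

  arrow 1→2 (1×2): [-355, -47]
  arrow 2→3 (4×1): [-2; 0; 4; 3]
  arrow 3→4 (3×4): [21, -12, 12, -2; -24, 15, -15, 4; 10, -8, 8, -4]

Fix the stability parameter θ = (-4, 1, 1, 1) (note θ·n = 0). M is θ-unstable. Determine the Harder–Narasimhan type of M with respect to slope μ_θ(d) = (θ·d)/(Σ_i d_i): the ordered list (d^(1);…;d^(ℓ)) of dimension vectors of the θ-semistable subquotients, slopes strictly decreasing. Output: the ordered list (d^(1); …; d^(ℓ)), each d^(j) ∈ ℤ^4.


Barcode: M ≅ I[1,1], I[1,3], I[3,3], I[3,4]^2, I[4,4]. HN layers by μ_θ (2 steps, strictly decreasing):
  μ^(1)=1; μ^(2)=-4

((0, 1, 4, 3); (2, 0, 0, 0))


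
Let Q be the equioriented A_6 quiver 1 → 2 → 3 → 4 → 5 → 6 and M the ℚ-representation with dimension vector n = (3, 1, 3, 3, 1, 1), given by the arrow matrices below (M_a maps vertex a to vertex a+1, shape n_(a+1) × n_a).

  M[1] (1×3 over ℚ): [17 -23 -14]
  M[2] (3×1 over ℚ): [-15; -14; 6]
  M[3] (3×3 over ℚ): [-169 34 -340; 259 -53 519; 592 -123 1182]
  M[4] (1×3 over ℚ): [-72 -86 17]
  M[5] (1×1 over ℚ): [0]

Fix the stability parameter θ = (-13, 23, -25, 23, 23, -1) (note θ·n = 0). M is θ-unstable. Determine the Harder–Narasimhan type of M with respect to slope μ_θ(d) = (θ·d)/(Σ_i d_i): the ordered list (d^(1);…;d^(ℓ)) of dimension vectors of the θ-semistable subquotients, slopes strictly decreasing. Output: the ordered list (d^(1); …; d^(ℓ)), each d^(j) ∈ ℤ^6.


Via rank(M_{q-1}∘⋯∘M_p): M ≅ I[1,1]^2, I[1,5], I[3,4]^2, I[6,6].
μ_θ-semistable layers: μ^(1)=23; μ^(2)=-1; μ^(3)=-13; μ^(4)=-25

((0, 0, 0, 3, 1, 0); (0, 1, 1, 0, 0, 1); (3, 0, 0, 0, 0, 0); (0, 0, 2, 0, 0, 0))


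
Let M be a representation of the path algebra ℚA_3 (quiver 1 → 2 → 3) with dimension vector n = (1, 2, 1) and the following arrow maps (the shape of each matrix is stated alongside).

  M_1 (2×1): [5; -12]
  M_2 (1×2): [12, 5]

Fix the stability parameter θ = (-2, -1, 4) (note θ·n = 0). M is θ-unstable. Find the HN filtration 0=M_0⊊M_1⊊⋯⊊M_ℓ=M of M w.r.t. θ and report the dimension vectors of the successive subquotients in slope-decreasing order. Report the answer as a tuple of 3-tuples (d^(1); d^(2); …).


Interval decomposition of M: I[1,2], I[2,3].
HN type (ℓ=3): μ^(1)=4; μ^(2)=-1; μ^(3)=-2

((0, 0, 1); (0, 2, 0); (1, 0, 0))


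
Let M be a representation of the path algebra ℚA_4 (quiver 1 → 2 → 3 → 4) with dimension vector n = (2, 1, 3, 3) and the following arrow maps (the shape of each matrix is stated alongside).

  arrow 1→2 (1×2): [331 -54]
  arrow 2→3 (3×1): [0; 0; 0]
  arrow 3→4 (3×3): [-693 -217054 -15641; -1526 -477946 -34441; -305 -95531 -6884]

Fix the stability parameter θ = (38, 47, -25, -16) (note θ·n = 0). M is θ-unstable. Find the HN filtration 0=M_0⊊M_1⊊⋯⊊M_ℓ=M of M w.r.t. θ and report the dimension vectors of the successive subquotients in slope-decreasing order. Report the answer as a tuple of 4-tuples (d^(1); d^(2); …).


Interval decomposition of M: I[1,1], I[1,2], I[3,4]^3.
HN type (ℓ=4): μ^(1)=47; μ^(2)=38; μ^(3)=-16; μ^(4)=-25

((0, 1, 0, 0); (2, 0, 0, 0); (0, 0, 0, 3); (0, 0, 3, 0))
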